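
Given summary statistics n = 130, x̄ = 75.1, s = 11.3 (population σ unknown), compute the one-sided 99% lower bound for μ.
μ ≥ 72.77

Lower bound (one-sided):
t* = 2.356 (one-sided for 99%)
Lower bound = x̄ - t* · s/√n = 75.1 - 2.356 · 11.3/√130 = 72.77

We are 99% confident that μ ≥ 72.77.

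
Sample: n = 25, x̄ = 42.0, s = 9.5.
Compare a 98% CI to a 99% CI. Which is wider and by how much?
99% CI is wider by 1.16

df = 24
98% CI: t* = 2.492, (37.27, 46.73), width = 2 · t* · s/√n = 9.47
99% CI: t* = 2.797, (36.69, 47.31), width = 2 · t* · s/√n = 10.63

The 99% CI is wider by 10.63 - 9.47 = 1.16.
Higher confidence requires a wider interval.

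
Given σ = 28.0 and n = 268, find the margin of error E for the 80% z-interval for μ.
Margin of error = 2.19

Margin of error = z* · σ/√n
= 1.282 · 28.0/√268
= 1.282 · 28.0/16.3707
= 2.19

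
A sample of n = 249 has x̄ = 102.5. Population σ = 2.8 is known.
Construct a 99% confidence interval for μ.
(102.04, 102.96)

z-interval (σ known):
z* = 2.576 for 99% confidence

Margin of error = z* · σ/√n = 2.576 · 2.8/√249 = 0.46

CI: (102.5 - 0.46, 102.5 + 0.46) = (102.04, 102.96)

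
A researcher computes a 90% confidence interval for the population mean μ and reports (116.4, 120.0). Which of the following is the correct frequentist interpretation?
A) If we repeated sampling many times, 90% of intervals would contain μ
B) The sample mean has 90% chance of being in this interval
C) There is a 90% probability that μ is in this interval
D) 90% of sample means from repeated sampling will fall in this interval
A

A) Correct — this is the frequentist long-run coverage interpretation.
B) Wrong — x̄ is observed and sits in the interval by construction.
C) Wrong — μ is fixed; the randomness lives in the interval, not in μ.
D) Wrong — coverage applies to intervals containing μ, not to future x̄ values.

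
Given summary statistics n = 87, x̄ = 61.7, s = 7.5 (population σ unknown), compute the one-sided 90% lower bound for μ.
μ ≥ 60.66

Lower bound (one-sided):
t* = 1.291 (one-sided for 90%)
Lower bound = x̄ - t* · s/√n = 61.7 - 1.291 · 7.5/√87 = 60.66

We are 90% confident that μ ≥ 60.66.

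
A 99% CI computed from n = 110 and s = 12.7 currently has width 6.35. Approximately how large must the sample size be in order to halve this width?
n ≈ 440

CI width ∝ 1/√n
To reduce width by factor 2, need √n to grow by 2 → need 2² = 4 times as many samples.

Current: n = 110, width = 6.35
New: n = 440, width ≈ 3.13

Width reduced by factor of 6.35/3.13 = 2.03.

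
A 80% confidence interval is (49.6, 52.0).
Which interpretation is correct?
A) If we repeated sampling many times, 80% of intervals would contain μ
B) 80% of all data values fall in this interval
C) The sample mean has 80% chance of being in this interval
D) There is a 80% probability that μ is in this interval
A

A) Correct — this is the frequentist long-run coverage interpretation.
B) Wrong — a CI is about the parameter μ, not individual data values.
C) Wrong — x̄ is observed and sits in the interval by construction.
D) Wrong — μ is fixed; the randomness lives in the interval, not in μ.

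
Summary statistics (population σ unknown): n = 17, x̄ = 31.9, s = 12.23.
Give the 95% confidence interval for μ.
(25.61, 38.19)

t-interval (σ unknown):
df = n - 1 = 16
t* = 2.120 for 95% confidence

Margin of error = t* · s/√n = 2.120 · 12.23/√17 = 6.29

CI: (25.61, 38.19)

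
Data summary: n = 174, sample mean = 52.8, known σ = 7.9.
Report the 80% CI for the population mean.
(52.03, 53.57)

z-interval (σ known):
z* = 1.282 for 80% confidence

Margin of error = z* · σ/√n = 1.282 · 7.9/√174 = 0.77

CI: (52.8 - 0.77, 52.8 + 0.77) = (52.03, 53.57)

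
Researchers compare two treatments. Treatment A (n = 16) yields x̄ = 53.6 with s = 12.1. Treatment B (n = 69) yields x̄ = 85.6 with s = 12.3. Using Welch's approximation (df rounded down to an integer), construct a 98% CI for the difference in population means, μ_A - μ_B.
(-40.45, -23.55)

Difference: x̄₁ - x̄₂ = -32.00
SE = √(s₁²/n₁ + s₂²/n₂) = √(12.1²/16 + 12.3²/69) = 3.3680
df = 22.76 → 22 (Welch–Satterthwaite, rounded down)
t* = 2.508

CI: -32.00 ± 2.508 · 3.3680 = -32.00 ± 8.45 = (-40.45, -23.55)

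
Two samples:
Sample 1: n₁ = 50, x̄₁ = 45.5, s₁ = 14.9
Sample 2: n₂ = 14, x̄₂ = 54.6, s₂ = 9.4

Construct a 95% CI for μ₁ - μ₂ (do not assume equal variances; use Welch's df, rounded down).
(-15.77, -2.43)

Difference: x̄₁ - x̄₂ = -9.10
SE = √(s₁²/n₁ + s₂²/n₂) = √(14.9²/50 + 9.4²/14) = 3.2790
df = 33.35 → 33 (Welch–Satterthwaite, rounded down)
t* = 2.035

CI: -9.10 ± 2.035 · 3.2790 = -9.10 ± 6.67 = (-15.77, -2.43)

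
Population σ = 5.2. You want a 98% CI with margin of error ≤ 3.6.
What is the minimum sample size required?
n ≥ 12

For margin E ≤ 3.6:
n ≥ (z* · σ / E)²
n ≥ (2.326 · 5.2 / 3.6)²
n ≥ 11.29

Minimum n = 12 (rounding up)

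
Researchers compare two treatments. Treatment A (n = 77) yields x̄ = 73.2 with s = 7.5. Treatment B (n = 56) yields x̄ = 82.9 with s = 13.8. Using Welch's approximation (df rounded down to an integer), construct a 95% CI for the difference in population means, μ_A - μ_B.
(-13.75, -5.65)

Difference: x̄₁ - x̄₂ = -9.70
SE = √(s₁²/n₁ + s₂²/n₂) = √(7.5²/77 + 13.8²/56) = 2.0325
df = 78.54 → 78 (Welch–Satterthwaite, rounded down)
t* = 1.991

CI: -9.70 ± 1.991 · 2.0325 = -9.70 ± 4.05 = (-13.75, -5.65)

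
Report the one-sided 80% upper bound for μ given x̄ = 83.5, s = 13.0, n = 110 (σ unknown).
μ ≤ 84.55

Upper bound (one-sided):
t* = 0.845 (one-sided for 80%)
Upper bound = x̄ + t* · s/√n = 83.5 + 0.845 · 13.0/√110 = 84.55

We are 80% confident that μ ≤ 84.55.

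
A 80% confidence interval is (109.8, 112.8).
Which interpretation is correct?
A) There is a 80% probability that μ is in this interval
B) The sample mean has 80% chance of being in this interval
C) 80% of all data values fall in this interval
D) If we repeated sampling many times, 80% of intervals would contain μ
D

A) Wrong — μ is fixed; the randomness lives in the interval, not in μ.
B) Wrong — x̄ is observed and sits in the interval by construction.
C) Wrong — a CI is about the parameter μ, not individual data values.
D) Correct — this is the frequentist long-run coverage interpretation.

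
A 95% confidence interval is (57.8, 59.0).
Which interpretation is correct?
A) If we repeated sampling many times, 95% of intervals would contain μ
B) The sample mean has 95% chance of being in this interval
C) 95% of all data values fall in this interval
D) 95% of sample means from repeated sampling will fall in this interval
A

A) Correct — this is the frequentist long-run coverage interpretation.
B) Wrong — x̄ is observed and sits in the interval by construction.
C) Wrong — a CI is about the parameter μ, not individual data values.
D) Wrong — coverage applies to intervals containing μ, not to future x̄ values.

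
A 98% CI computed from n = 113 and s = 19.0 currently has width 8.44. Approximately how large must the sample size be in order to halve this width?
n ≈ 452

CI width ∝ 1/√n
To reduce width by factor 2, need √n to grow by 2 → need 2² = 4 times as many samples.

Current: n = 113, width = 8.44
New: n = 452, width ≈ 4.17

Width reduced by factor of 8.44/4.17 = 2.02.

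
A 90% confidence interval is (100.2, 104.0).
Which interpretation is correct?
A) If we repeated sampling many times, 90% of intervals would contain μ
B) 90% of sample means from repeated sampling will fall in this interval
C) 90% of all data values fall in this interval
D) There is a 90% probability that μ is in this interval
A

A) Correct — this is the frequentist long-run coverage interpretation.
B) Wrong — coverage applies to intervals containing μ, not to future x̄ values.
C) Wrong — a CI is about the parameter μ, not individual data values.
D) Wrong — μ is fixed; the randomness lives in the interval, not in μ.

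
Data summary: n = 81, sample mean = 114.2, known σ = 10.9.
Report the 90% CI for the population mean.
(112.21, 116.19)

z-interval (σ known):
z* = 1.645 for 90% confidence

Margin of error = z* · σ/√n = 1.645 · 10.9/√81 = 1.99

CI: (114.2 - 1.99, 114.2 + 1.99) = (112.21, 116.19)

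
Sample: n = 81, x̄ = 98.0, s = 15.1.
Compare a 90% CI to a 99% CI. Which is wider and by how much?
99% CI is wider by 3.28

df = 80
90% CI: t* = 1.664, (95.21, 100.79), width = 2 · t* · s/√n = 5.58
99% CI: t* = 2.639, (93.57, 102.43), width = 2 · t* · s/√n = 8.86

The 99% CI is wider by 8.86 - 5.58 = 3.28.
Higher confidence requires a wider interval.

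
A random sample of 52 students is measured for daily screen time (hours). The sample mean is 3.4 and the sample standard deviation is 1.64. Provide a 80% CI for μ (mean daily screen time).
(3.10, 3.70)

t-interval (σ unknown):
df = n - 1 = 51
t* = 1.298 for 80% confidence

Margin of error = t* · s/√n = 1.298 · 1.64/√52 = 0.30

CI: (3.10, 3.70)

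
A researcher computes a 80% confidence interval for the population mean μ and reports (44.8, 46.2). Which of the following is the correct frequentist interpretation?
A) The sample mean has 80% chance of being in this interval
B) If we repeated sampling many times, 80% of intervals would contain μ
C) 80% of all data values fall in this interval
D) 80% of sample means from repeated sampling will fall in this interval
B

A) Wrong — x̄ is observed and sits in the interval by construction.
B) Correct — this is the frequentist long-run coverage interpretation.
C) Wrong — a CI is about the parameter μ, not individual data values.
D) Wrong — coverage applies to intervals containing μ, not to future x̄ values.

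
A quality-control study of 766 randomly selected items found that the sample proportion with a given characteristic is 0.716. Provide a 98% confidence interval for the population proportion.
(0.678, 0.754)

Proportion CI:
SE = √(p̂(1-p̂)/n) = √(0.716 · 0.284 / 766) = 0.01629

z* = 2.326
Margin = z* · SE = 2.326 · 0.01629 = 0.0379

CI: 0.716 ± 0.0379 = (0.678, 0.754)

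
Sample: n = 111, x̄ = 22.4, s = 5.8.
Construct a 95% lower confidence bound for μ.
μ ≥ 21.49

Lower bound (one-sided):
t* = 1.659 (one-sided for 95%)
Lower bound = x̄ - t* · s/√n = 22.4 - 1.659 · 5.8/√111 = 21.49

We are 95% confident that μ ≥ 21.49.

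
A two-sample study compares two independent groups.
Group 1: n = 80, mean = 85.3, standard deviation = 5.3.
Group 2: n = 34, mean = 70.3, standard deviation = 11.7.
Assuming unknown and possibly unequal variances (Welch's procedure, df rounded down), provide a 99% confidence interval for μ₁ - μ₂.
(9.33, 20.67)

Difference: x̄₁ - x̄₂ = 15.00
SE = √(s₁²/n₁ + s₂²/n₂) = √(5.3²/80 + 11.7²/34) = 2.0922
df = 38.88 → 38 (Welch–Satterthwaite, rounded down)
t* = 2.712

CI: 15.00 ± 2.712 · 2.0922 = 15.00 ± 5.67 = (9.33, 20.67)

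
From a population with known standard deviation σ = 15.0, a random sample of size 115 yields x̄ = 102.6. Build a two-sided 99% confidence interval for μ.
(99.00, 106.20)

z-interval (σ known):
z* = 2.576 for 99% confidence

Margin of error = z* · σ/√n = 2.576 · 15.0/√115 = 3.60

CI: (102.6 - 3.60, 102.6 + 3.60) = (99.00, 106.20)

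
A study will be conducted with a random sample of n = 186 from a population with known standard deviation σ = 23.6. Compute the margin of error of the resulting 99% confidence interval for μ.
Margin of error = 4.46

Margin of error = z* · σ/√n
= 2.576 · 23.6/√186
= 2.576 · 23.6/13.6382
= 4.46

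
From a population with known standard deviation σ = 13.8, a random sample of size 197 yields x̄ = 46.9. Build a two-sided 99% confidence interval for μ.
(44.37, 49.43)

z-interval (σ known):
z* = 2.576 for 99% confidence

Margin of error = z* · σ/√n = 2.576 · 13.8/√197 = 2.53

CI: (46.9 - 2.53, 46.9 + 2.53) = (44.37, 49.43)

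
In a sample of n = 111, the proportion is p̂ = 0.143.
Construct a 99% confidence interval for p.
(0.057, 0.229)

Proportion CI:
SE = √(p̂(1-p̂)/n) = √(0.143 · 0.857 / 111) = 0.03323

z* = 2.576
Margin = z* · SE = 2.576 · 0.03323 = 0.0856

CI: 0.143 ± 0.0856 = (0.057, 0.229)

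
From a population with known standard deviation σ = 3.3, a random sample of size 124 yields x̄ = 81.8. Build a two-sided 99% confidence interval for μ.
(81.04, 82.56)

z-interval (σ known):
z* = 2.576 for 99% confidence

Margin of error = z* · σ/√n = 2.576 · 3.3/√124 = 0.76

CI: (81.8 - 0.76, 81.8 + 0.76) = (81.04, 82.56)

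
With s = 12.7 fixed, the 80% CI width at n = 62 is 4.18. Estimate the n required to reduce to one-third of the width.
n ≈ 558

CI width ∝ 1/√n
To reduce width by factor 3, need √n to grow by 3 → need 3² = 9 times as many samples.

Current: n = 62, width = 4.18
New: n = 558, width ≈ 1.38

Width reduced by factor of 4.18/1.38 = 3.03.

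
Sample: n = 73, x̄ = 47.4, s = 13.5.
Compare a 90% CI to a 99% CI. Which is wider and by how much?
99% CI is wider by 3.10

df = 72
90% CI: t* = 1.666, (44.77, 50.03), width = 2 · t* · s/√n = 5.26
99% CI: t* = 2.646, (43.22, 51.58), width = 2 · t* · s/√n = 8.36

The 99% CI is wider by 8.36 - 5.26 = 3.10.
Higher confidence requires a wider interval.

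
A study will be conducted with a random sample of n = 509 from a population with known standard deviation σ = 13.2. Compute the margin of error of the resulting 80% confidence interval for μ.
Margin of error = 0.75

Margin of error = z* · σ/√n
= 1.282 · 13.2/√509
= 1.282 · 13.2/22.5610
= 0.75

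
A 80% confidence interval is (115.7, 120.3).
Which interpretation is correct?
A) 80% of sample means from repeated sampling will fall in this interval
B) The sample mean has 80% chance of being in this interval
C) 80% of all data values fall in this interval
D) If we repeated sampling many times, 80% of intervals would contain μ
D

A) Wrong — coverage applies to intervals containing μ, not to future x̄ values.
B) Wrong — x̄ is observed and sits in the interval by construction.
C) Wrong — a CI is about the parameter μ, not individual data values.
D) Correct — this is the frequentist long-run coverage interpretation.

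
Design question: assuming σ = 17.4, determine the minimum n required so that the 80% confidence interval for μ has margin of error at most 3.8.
n ≥ 35

For margin E ≤ 3.8:
n ≥ (z* · σ / E)²
n ≥ (1.282 · 17.4 / 3.8)²
n ≥ 34.46

Minimum n = 35 (rounding up)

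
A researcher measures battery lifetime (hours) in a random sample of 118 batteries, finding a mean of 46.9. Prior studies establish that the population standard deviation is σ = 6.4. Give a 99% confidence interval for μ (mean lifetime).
(45.38, 48.42)

z-interval (σ known):
z* = 2.576 for 99% confidence

Margin of error = z* · σ/√n = 2.576 · 6.4/√118 = 1.52

CI: (46.9 - 1.52, 46.9 + 1.52) = (45.38, 48.42)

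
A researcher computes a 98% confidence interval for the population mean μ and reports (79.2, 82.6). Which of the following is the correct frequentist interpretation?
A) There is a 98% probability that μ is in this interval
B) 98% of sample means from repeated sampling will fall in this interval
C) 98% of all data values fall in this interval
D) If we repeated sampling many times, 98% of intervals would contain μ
D

A) Wrong — μ is fixed; the randomness lives in the interval, not in μ.
B) Wrong — coverage applies to intervals containing μ, not to future x̄ values.
C) Wrong — a CI is about the parameter μ, not individual data values.
D) Correct — this is the frequentist long-run coverage interpretation.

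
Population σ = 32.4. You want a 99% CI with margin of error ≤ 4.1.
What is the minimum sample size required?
n ≥ 415

For margin E ≤ 4.1:
n ≥ (z* · σ / E)²
n ≥ (2.576 · 32.4 / 4.1)²
n ≥ 414.39

Minimum n = 415 (rounding up)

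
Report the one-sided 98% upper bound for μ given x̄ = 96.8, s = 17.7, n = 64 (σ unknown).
μ ≤ 101.44

Upper bound (one-sided):
t* = 2.097 (one-sided for 98%)
Upper bound = x̄ + t* · s/√n = 96.8 + 2.097 · 17.7/√64 = 101.44

We are 98% confident that μ ≤ 101.44.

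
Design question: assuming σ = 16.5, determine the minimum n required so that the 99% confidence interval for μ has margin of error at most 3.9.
n ≥ 119

For margin E ≤ 3.9:
n ≥ (z* · σ / E)²
n ≥ (2.576 · 16.5 / 3.9)²
n ≥ 118.78

Minimum n = 119 (rounding up)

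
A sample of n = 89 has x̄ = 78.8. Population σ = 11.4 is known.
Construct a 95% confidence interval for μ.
(76.43, 81.17)

z-interval (σ known):
z* = 1.960 for 95% confidence

Margin of error = z* · σ/√n = 1.960 · 11.4/√89 = 2.37

CI: (78.8 - 2.37, 78.8 + 2.37) = (76.43, 81.17)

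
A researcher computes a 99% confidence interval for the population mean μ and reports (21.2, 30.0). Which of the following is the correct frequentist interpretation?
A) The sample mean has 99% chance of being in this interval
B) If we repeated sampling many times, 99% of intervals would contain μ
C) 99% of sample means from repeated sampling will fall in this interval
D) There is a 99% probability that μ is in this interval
B

A) Wrong — x̄ is observed and sits in the interval by construction.
B) Correct — this is the frequentist long-run coverage interpretation.
C) Wrong — coverage applies to intervals containing μ, not to future x̄ values.
D) Wrong — μ is fixed; the randomness lives in the interval, not in μ.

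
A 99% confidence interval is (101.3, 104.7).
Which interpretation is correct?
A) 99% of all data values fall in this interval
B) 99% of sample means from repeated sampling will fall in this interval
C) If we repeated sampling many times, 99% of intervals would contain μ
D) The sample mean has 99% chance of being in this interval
C

A) Wrong — a CI is about the parameter μ, not individual data values.
B) Wrong — coverage applies to intervals containing μ, not to future x̄ values.
C) Correct — this is the frequentist long-run coverage interpretation.
D) Wrong — x̄ is observed and sits in the interval by construction.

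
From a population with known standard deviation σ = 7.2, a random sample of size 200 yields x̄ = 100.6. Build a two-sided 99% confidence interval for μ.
(99.29, 101.91)

z-interval (σ known):
z* = 2.576 for 99% confidence

Margin of error = z* · σ/√n = 2.576 · 7.2/√200 = 1.31

CI: (100.6 - 1.31, 100.6 + 1.31) = (99.29, 101.91)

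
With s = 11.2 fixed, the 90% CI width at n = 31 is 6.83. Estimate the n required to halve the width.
n ≈ 124

CI width ∝ 1/√n
To reduce width by factor 2, need √n to grow by 2 → need 2² = 4 times as many samples.

Current: n = 31, width = 6.83
New: n = 124, width ≈ 3.33

Width reduced by factor of 6.83/3.33 = 2.05.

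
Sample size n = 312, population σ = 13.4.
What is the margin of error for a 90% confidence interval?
Margin of error = 1.25

Margin of error = z* · σ/√n
= 1.645 · 13.4/√312
= 1.645 · 13.4/17.6635
= 1.25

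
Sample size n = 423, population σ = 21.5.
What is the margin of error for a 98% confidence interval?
Margin of error = 2.43

Margin of error = z* · σ/√n
= 2.326 · 21.5/√423
= 2.326 · 21.5/20.5670
= 2.43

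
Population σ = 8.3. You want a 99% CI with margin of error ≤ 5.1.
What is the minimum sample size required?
n ≥ 18

For margin E ≤ 5.1:
n ≥ (z* · σ / E)²
n ≥ (2.576 · 8.3 / 5.1)²
n ≥ 17.58

Minimum n = 18 (rounding up)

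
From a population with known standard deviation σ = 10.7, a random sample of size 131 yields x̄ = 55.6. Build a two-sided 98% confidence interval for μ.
(53.43, 57.77)

z-interval (σ known):
z* = 2.326 for 98% confidence

Margin of error = z* · σ/√n = 2.326 · 10.7/√131 = 2.17

CI: (55.6 - 2.17, 55.6 + 2.17) = (53.43, 57.77)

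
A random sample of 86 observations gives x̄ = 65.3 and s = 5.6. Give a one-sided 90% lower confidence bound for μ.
μ ≥ 64.52

Lower bound (one-sided):
t* = 1.292 (one-sided for 90%)
Lower bound = x̄ - t* · s/√n = 65.3 - 1.292 · 5.6/√86 = 64.52

We are 90% confident that μ ≥ 64.52.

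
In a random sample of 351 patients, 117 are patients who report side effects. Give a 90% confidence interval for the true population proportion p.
(0.292, 0.375)

Proportion CI:
p̂ = 117/351 = 0.33333
SE = √(p̂(1-p̂)/n) = √(0.33333 · 0.66667 / 351) = 0.02516

z* = 1.645
Margin = z* · SE = 1.645 · 0.02516 = 0.0414

CI: 0.33333 ± 0.0414 = (0.292, 0.375)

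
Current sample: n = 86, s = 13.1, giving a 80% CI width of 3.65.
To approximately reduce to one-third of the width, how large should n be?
n ≈ 774

CI width ∝ 1/√n
To reduce width by factor 3, need √n to grow by 3 → need 3² = 9 times as many samples.

Current: n = 86, width = 3.65
New: n = 774, width ≈ 1.21

Width reduced by factor of 3.65/1.21 = 3.02.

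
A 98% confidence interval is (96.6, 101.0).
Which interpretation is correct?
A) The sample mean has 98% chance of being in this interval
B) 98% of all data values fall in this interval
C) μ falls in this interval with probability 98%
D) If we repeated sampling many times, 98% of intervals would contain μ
D

A) Wrong — x̄ is observed and sits in the interval by construction.
B) Wrong — a CI is about the parameter μ, not individual data values.
C) Wrong — μ is fixed; the randomness lives in the interval, not in μ.
D) Correct — this is the frequentist long-run coverage interpretation.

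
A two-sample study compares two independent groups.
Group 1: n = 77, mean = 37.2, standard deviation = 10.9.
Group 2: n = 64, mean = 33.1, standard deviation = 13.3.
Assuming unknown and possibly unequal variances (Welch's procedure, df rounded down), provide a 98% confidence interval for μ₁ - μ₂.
(-0.79, 8.99)

Difference: x̄₁ - x̄₂ = 4.10
SE = √(s₁²/n₁ + s₂²/n₂) = √(10.9²/77 + 13.3²/64) = 2.0753
df = 121.57 → 121 (Welch–Satterthwaite, rounded down)
t* = 2.358

CI: 4.10 ± 2.358 · 2.0753 = 4.10 ± 4.89 = (-0.79, 8.99)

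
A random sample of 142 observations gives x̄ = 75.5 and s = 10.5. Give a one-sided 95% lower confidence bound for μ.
μ ≥ 74.04

Lower bound (one-sided):
t* = 1.656 (one-sided for 95%)
Lower bound = x̄ - t* · s/√n = 75.5 - 1.656 · 10.5/√142 = 74.04

We are 95% confident that μ ≥ 74.04.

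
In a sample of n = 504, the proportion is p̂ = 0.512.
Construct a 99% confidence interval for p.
(0.455, 0.569)

Proportion CI:
SE = √(p̂(1-p̂)/n) = √(0.512 · 0.488 / 504) = 0.02227

z* = 2.576
Margin = z* · SE = 2.576 · 0.02227 = 0.0574

CI: 0.512 ± 0.0574 = (0.455, 0.569)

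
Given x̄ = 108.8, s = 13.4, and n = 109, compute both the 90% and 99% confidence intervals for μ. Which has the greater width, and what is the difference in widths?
99% CI is wider by 2.47

df = 108
90% CI: t* = 1.659, (106.67, 110.93), width = 2 · t* · s/√n = 4.26
99% CI: t* = 2.622, (105.43, 112.17), width = 2 · t* · s/√n = 6.73

The 99% CI is wider by 6.73 - 4.26 = 2.47.
Higher confidence requires a wider interval.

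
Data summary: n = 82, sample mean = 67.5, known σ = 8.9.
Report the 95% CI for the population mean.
(65.57, 69.43)

z-interval (σ known):
z* = 1.960 for 95% confidence

Margin of error = z* · σ/√n = 1.960 · 8.9/√82 = 1.93

CI: (67.5 - 1.93, 67.5 + 1.93) = (65.57, 69.43)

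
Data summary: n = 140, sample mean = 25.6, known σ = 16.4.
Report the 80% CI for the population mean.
(23.82, 27.38)

z-interval (σ known):
z* = 1.282 for 80% confidence

Margin of error = z* · σ/√n = 1.282 · 16.4/√140 = 1.78

CI: (25.6 - 1.78, 25.6 + 1.78) = (23.82, 27.38)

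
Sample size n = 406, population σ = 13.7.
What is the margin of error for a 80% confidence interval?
Margin of error = 0.87

Margin of error = z* · σ/√n
= 1.282 · 13.7/√406
= 1.282 · 13.7/20.1494
= 0.87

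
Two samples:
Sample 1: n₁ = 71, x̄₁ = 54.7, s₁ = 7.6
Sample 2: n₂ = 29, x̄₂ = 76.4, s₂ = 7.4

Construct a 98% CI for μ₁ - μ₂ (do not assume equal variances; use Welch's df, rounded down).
(-25.64, -17.76)

Difference: x̄₁ - x̄₂ = -21.70
SE = √(s₁²/n₁ + s₂²/n₂) = √(7.6²/71 + 7.4²/29) = 1.6437
df = 53.36 → 53 (Welch–Satterthwaite, rounded down)
t* = 2.399

CI: -21.70 ± 2.399 · 1.6437 = -21.70 ± 3.94 = (-25.64, -17.76)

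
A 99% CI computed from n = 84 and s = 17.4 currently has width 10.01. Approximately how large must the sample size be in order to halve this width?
n ≈ 336

CI width ∝ 1/√n
To reduce width by factor 2, need √n to grow by 2 → need 2² = 4 times as many samples.

Current: n = 84, width = 10.01
New: n = 336, width ≈ 4.92

Width reduced by factor of 10.01/4.92 = 2.03.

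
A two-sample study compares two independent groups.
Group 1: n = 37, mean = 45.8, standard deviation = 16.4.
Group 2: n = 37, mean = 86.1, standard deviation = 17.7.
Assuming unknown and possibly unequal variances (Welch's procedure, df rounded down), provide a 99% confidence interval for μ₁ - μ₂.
(-50.80, -29.80)

Difference: x̄₁ - x̄₂ = -40.30
SE = √(s₁²/n₁ + s₂²/n₂) = √(16.4²/37 + 17.7²/37) = 3.9669
df = 71.59 → 71 (Welch–Satterthwaite, rounded down)
t* = 2.647

CI: -40.30 ± 2.647 · 3.9669 = -40.30 ± 10.50 = (-50.80, -29.80)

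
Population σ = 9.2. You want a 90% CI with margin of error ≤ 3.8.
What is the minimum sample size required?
n ≥ 16

For margin E ≤ 3.8:
n ≥ (z* · σ / E)²
n ≥ (1.645 · 9.2 / 3.8)²
n ≥ 15.86

Minimum n = 16 (rounding up)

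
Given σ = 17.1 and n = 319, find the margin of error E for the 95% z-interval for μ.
Margin of error = 1.88

Margin of error = z* · σ/√n
= 1.960 · 17.1/√319
= 1.960 · 17.1/17.8606
= 1.88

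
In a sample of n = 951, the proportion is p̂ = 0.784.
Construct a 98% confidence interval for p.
(0.753, 0.815)

Proportion CI:
SE = √(p̂(1-p̂)/n) = √(0.784 · 0.216 / 951) = 0.01334

z* = 2.326
Margin = z* · SE = 2.326 · 0.01334 = 0.0310

CI: 0.784 ± 0.0310 = (0.753, 0.815)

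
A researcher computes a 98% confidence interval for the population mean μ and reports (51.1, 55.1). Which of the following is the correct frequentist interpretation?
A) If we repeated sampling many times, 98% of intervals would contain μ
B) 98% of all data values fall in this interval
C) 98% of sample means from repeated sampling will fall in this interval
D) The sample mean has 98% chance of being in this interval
A

A) Correct — this is the frequentist long-run coverage interpretation.
B) Wrong — a CI is about the parameter μ, not individual data values.
C) Wrong — coverage applies to intervals containing μ, not to future x̄ values.
D) Wrong — x̄ is observed and sits in the interval by construction.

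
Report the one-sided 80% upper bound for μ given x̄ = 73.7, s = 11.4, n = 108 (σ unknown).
μ ≤ 74.63

Upper bound (one-sided):
t* = 0.845 (one-sided for 80%)
Upper bound = x̄ + t* · s/√n = 73.7 + 0.845 · 11.4/√108 = 74.63

We are 80% confident that μ ≤ 74.63.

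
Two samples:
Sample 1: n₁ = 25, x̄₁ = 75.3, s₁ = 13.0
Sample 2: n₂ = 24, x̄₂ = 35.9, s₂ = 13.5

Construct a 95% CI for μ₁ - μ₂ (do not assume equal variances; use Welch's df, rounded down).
(31.77, 47.03)

Difference: x̄₁ - x̄₂ = 39.40
SE = √(s₁²/n₁ + s₂²/n₂) = √(13.0²/25 + 13.5²/24) = 3.7886
df = 46.71 → 46 (Welch–Satterthwaite, rounded down)
t* = 2.013

CI: 39.40 ± 2.013 · 3.7886 = 39.40 ± 7.63 = (31.77, 47.03)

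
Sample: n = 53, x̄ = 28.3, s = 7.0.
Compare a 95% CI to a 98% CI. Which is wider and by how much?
98% CI is wider by 0.76

df = 52
95% CI: t* = 2.007, (26.37, 30.23), width = 2 · t* · s/√n = 3.86
98% CI: t* = 2.400, (25.99, 30.61), width = 2 · t* · s/√n = 4.62

The 98% CI is wider by 4.62 - 3.86 = 0.76.
Higher confidence requires a wider interval.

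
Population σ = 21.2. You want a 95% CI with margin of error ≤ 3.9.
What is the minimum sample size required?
n ≥ 114

For margin E ≤ 3.9:
n ≥ (z* · σ / E)²
n ≥ (1.960 · 21.2 / 3.9)²
n ≥ 113.52

Minimum n = 114 (rounding up)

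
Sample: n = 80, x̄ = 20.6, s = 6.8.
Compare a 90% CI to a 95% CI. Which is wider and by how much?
95% CI is wider by 0.50

df = 79
90% CI: t* = 1.664, (19.33, 21.87), width = 2 · t* · s/√n = 2.53
95% CI: t* = 1.990, (19.09, 22.11), width = 2 · t* · s/√n = 3.03

The 95% CI is wider by 3.03 - 2.53 = 0.50.
Higher confidence requires a wider interval.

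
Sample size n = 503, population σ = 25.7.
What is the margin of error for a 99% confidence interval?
Margin of error = 2.95

Margin of error = z* · σ/√n
= 2.576 · 25.7/√503
= 2.576 · 25.7/22.4277
= 2.95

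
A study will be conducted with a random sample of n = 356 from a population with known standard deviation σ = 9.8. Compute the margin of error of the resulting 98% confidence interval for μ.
Margin of error = 1.21

Margin of error = z* · σ/√n
= 2.326 · 9.8/√356
= 2.326 · 9.8/18.8680
= 1.21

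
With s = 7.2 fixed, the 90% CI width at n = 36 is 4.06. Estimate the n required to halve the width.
n ≈ 144

CI width ∝ 1/√n
To reduce width by factor 2, need √n to grow by 2 → need 2² = 4 times as many samples.

Current: n = 36, width = 4.06
New: n = 144, width ≈ 1.99

Width reduced by factor of 4.06/1.99 = 2.04.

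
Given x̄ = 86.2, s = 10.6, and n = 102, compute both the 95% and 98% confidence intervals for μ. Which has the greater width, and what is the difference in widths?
98% CI is wider by 0.80

df = 101
95% CI: t* = 1.984, (84.12, 88.28), width = 2 · t* · s/√n = 4.16
98% CI: t* = 2.364, (83.72, 88.68), width = 2 · t* · s/√n = 4.96

The 98% CI is wider by 4.96 - 4.16 = 0.80.
Higher confidence requires a wider interval.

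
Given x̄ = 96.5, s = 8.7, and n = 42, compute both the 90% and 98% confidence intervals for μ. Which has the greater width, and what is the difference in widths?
98% CI is wider by 1.98

df = 41
90% CI: t* = 1.683, (94.24, 98.76), width = 2 · t* · s/√n = 4.52
98% CI: t* = 2.421, (93.25, 99.75), width = 2 · t* · s/√n = 6.50

The 98% CI is wider by 6.50 - 4.52 = 1.98.
Higher confidence requires a wider interval.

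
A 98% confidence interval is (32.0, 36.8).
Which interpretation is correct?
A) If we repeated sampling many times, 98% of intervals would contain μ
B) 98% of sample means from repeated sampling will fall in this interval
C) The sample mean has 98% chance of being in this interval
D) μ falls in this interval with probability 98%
A

A) Correct — this is the frequentist long-run coverage interpretation.
B) Wrong — coverage applies to intervals containing μ, not to future x̄ values.
C) Wrong — x̄ is observed and sits in the interval by construction.
D) Wrong — μ is fixed; the randomness lives in the interval, not in μ.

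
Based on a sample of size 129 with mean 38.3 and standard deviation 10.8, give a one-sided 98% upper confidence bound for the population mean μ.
μ ≤ 40.27

Upper bound (one-sided):
t* = 2.075 (one-sided for 98%)
Upper bound = x̄ + t* · s/√n = 38.3 + 2.075 · 10.8/√129 = 40.27

We are 98% confident that μ ≤ 40.27.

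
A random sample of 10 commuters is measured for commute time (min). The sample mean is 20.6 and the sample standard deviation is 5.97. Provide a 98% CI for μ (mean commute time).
(15.27, 25.93)

t-interval (σ unknown):
df = n - 1 = 9
t* = 2.821 for 98% confidence

Margin of error = t* · s/√n = 2.821 · 5.97/√10 = 5.33

CI: (15.27, 25.93)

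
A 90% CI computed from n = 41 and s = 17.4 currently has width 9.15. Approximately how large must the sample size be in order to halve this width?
n ≈ 164

CI width ∝ 1/√n
To reduce width by factor 2, need √n to grow by 2 → need 2² = 4 times as many samples.

Current: n = 41, width = 9.15
New: n = 164, width ≈ 4.49

Width reduced by factor of 9.15/4.49 = 2.04.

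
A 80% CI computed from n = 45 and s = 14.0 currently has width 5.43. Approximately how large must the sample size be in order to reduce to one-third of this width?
n ≈ 405

CI width ∝ 1/√n
To reduce width by factor 3, need √n to grow by 3 → need 3² = 9 times as many samples.

Current: n = 45, width = 5.43
New: n = 405, width ≈ 1.79

Width reduced by factor of 5.43/1.79 = 3.03.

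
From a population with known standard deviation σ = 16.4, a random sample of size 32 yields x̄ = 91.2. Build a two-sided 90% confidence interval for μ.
(86.43, 95.97)

z-interval (σ known):
z* = 1.645 for 90% confidence

Margin of error = z* · σ/√n = 1.645 · 16.4/√32 = 4.77

CI: (91.2 - 4.77, 91.2 + 4.77) = (86.43, 95.97)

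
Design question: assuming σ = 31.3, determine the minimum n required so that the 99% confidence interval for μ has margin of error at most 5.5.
n ≥ 215

For margin E ≤ 5.5:
n ≥ (z* · σ / E)²
n ≥ (2.576 · 31.3 / 5.5)²
n ≥ 214.91

Minimum n = 215 (rounding up)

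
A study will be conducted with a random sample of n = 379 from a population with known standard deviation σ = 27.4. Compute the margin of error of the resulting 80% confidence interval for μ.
Margin of error = 1.80

Margin of error = z* · σ/√n
= 1.282 · 27.4/√379
= 1.282 · 27.4/19.4679
= 1.80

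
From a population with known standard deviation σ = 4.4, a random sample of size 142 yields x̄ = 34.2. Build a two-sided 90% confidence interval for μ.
(33.59, 34.81)

z-interval (σ known):
z* = 1.645 for 90% confidence

Margin of error = z* · σ/√n = 1.645 · 4.4/√142 = 0.61

CI: (34.2 - 0.61, 34.2 + 0.61) = (33.59, 34.81)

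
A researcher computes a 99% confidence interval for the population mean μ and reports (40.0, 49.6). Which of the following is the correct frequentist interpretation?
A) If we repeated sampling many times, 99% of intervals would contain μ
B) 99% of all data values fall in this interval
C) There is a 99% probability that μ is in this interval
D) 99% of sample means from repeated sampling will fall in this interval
A

A) Correct — this is the frequentist long-run coverage interpretation.
B) Wrong — a CI is about the parameter μ, not individual data values.
C) Wrong — μ is fixed; the randomness lives in the interval, not in μ.
D) Wrong — coverage applies to intervals containing μ, not to future x̄ values.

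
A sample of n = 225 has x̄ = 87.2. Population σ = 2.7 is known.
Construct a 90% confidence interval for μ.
(86.90, 87.50)

z-interval (σ known):
z* = 1.645 for 90% confidence

Margin of error = z* · σ/√n = 1.645 · 2.7/√225 = 0.30

CI: (87.2 - 0.30, 87.2 + 0.30) = (86.90, 87.50)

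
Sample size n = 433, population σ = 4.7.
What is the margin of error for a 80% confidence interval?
Margin of error = 0.29

Margin of error = z* · σ/√n
= 1.282 · 4.7/√433
= 1.282 · 4.7/20.8087
= 0.29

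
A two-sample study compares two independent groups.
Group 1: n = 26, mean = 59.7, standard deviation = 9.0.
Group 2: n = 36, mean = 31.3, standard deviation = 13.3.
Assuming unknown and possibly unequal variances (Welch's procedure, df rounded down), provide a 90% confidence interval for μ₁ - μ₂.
(23.67, 33.13)

Difference: x̄₁ - x̄₂ = 28.40
SE = √(s₁²/n₁ + s₂²/n₂) = √(9.0²/26 + 13.3²/36) = 2.8335
df = 59.80 → 59 (Welch–Satterthwaite, rounded down)
t* = 1.671

CI: 28.40 ± 1.671 · 2.8335 = 28.40 ± 4.73 = (23.67, 33.13)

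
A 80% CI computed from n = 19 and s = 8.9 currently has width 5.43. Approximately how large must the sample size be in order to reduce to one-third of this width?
n ≈ 171

CI width ∝ 1/√n
To reduce width by factor 3, need √n to grow by 3 → need 3² = 9 times as many samples.

Current: n = 19, width = 5.43
New: n = 171, width ≈ 1.75

Width reduced by factor of 5.43/1.75 = 3.10.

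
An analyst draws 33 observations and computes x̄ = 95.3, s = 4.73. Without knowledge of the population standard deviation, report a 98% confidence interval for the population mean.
(93.28, 97.32)

t-interval (σ unknown):
df = n - 1 = 32
t* = 2.449 for 98% confidence

Margin of error = t* · s/√n = 2.449 · 4.73/√33 = 2.02

CI: (93.28, 97.32)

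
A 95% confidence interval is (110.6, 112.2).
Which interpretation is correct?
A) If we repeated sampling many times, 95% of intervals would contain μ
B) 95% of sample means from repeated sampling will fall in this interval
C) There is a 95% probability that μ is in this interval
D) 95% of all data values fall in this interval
A

A) Correct — this is the frequentist long-run coverage interpretation.
B) Wrong — coverage applies to intervals containing μ, not to future x̄ values.
C) Wrong — μ is fixed; the randomness lives in the interval, not in μ.
D) Wrong — a CI is about the parameter μ, not individual data values.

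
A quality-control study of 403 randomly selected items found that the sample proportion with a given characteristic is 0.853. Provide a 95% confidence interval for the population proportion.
(0.818, 0.888)

Proportion CI:
SE = √(p̂(1-p̂)/n) = √(0.853 · 0.147 / 403) = 0.01764

z* = 1.960
Margin = z* · SE = 1.960 · 0.01764 = 0.0346

CI: 0.853 ± 0.0346 = (0.818, 0.888)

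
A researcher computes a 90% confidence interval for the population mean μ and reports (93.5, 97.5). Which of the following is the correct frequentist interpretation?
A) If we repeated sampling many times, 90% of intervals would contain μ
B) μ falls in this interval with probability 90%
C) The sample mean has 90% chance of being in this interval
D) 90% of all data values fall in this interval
A

A) Correct — this is the frequentist long-run coverage interpretation.
B) Wrong — μ is fixed; the randomness lives in the interval, not in μ.
C) Wrong — x̄ is observed and sits in the interval by construction.
D) Wrong — a CI is about the parameter μ, not individual data values.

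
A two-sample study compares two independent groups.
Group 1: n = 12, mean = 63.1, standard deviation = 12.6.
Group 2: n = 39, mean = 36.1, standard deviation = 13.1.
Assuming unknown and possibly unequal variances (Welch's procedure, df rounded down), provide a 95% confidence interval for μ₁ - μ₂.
(18.18, 35.82)

Difference: x̄₁ - x̄₂ = 27.00
SE = √(s₁²/n₁ + s₂²/n₂) = √(12.6²/12 + 13.1²/39) = 4.1988
df = 18.93 → 18 (Welch–Satterthwaite, rounded down)
t* = 2.101

CI: 27.00 ± 2.101 · 4.1988 = 27.00 ± 8.82 = (18.18, 35.82)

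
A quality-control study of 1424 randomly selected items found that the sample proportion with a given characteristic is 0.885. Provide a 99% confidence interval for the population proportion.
(0.863, 0.907)

Proportion CI:
SE = √(p̂(1-p̂)/n) = √(0.885 · 0.115 / 1424) = 0.00845

z* = 2.576
Margin = z* · SE = 2.576 · 0.00845 = 0.0218

CI: 0.885 ± 0.0218 = (0.863, 0.907)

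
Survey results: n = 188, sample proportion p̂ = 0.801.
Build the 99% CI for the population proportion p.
(0.726, 0.876)

Proportion CI:
SE = √(p̂(1-p̂)/n) = √(0.801 · 0.199 / 188) = 0.02912

z* = 2.576
Margin = z* · SE = 2.576 · 0.02912 = 0.0750

CI: 0.801 ± 0.0750 = (0.726, 0.876)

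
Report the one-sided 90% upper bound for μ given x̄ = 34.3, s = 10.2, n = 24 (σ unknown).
μ ≤ 37.05

Upper bound (one-sided):
t* = 1.319 (one-sided for 90%)
Upper bound = x̄ + t* · s/√n = 34.3 + 1.319 · 10.2/√24 = 37.05

We are 90% confident that μ ≤ 37.05.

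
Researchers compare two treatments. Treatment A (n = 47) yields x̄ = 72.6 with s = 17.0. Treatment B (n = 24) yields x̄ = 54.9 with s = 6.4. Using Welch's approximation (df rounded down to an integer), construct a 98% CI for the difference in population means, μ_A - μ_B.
(11.02, 24.38)

Difference: x̄₁ - x̄₂ = 17.70
SE = √(s₁²/n₁ + s₂²/n₂) = √(17.0²/47 + 6.4²/24) = 2.8028
df = 65.06 → 65 (Welch–Satterthwaite, rounded down)
t* = 2.385

CI: 17.70 ± 2.385 · 2.8028 = 17.70 ± 6.68 = (11.02, 24.38)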